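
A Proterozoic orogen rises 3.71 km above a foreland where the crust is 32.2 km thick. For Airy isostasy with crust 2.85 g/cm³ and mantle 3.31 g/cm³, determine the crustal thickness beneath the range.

58.9 km

Root depth r = h ρ_c / (ρ_m − ρ_c) = 3.71 km × 2.85 / 0.46 = 22.99 km.
Total thickness = T + h + r = 32.2 km + 3.71 km + 22.99 km = 58.9 km.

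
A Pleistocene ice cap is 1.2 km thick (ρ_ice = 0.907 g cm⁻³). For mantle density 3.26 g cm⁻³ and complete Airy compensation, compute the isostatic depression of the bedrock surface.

Equating mass per unit area of the two columns: the ice load ρ_ice t is balanced by mantle displaced below, ρ_m s.
s = t ρ_ice / ρ_m = 1.2 km × 0.907/3.26 = 0.334 km.

0.334 km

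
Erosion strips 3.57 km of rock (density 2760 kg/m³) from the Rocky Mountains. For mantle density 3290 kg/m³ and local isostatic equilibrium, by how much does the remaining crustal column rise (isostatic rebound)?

Unloading: uplift u = e ρ_c/ρ_m = 3.57 km × 2760/3290 = 2.99 km.

2.99 km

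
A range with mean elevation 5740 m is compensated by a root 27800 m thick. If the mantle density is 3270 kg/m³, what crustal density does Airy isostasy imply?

ρ_c h = (ρ_m − ρ_c) r → ρ_c (h + r) = ρ_m r → ρ_c = ρ_m r / (h + r).
ρ_c = 3270 × 27800 m / (5740 m + 27800 m) = 2710 kg/m³.

2710 kg/m³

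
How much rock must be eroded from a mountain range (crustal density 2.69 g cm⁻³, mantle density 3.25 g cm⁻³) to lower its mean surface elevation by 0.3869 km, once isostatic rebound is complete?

2.25 km

Net drop Δ = e − u = e − e ρ_c/ρ_m = e (ρ_m − ρ_c)/ρ_m.
e = Δ ρ_m/(ρ_m − ρ_c) = 0.3869 km × 3.25/0.56 = 2.25 km.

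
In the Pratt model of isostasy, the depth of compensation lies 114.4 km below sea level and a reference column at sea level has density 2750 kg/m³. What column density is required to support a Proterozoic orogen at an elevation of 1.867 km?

2710 kg/m³

Pratt balance: ρ_ref D = ρ (D + h).
ρ = ρ_ref D/(D + h) = 2750 × 114.4 km/(114.4 km + 1.867 km) = 2710 kg/m³.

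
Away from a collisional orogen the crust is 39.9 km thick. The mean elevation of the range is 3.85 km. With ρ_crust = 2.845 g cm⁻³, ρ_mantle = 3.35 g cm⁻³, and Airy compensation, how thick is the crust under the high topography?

65.4 km

Root depth r = h ρ_c / (ρ_m − ρ_c) = 3.85 km × 2.845 / 0.505 = 21.69 km.
Total thickness = T + h + r = 39.9 km + 3.85 km + 21.69 km = 65.4 km.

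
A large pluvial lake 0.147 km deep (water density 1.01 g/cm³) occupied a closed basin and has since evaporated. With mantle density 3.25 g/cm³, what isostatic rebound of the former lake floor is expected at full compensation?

u = d ρ_w/ρ_m = 0.147 km × 1.01/3.25 = 0.0457 km.

0.0457 km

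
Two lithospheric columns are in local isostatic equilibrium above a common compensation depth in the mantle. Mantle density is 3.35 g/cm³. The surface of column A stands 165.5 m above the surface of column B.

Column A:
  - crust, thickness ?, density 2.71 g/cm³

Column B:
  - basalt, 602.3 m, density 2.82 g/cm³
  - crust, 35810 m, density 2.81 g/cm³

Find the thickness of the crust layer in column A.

31600 m

Take the compensation level at the base of the deeper column (depth z_c below the surface of column A) and equate Σ ρ_i t_i down to z_c; mantle fills any gap and the z_c terms cancel.
Column A: x×2.71 + (z_c − 0 − x)×3.35
Column B: 165.5×0 + 602.3×2.82 + 35810×2.81 + (z_c − 165.5 − 36412.3)×3.35
The z_c×3.35 term appears on both sides and cancels. Collect the known terms of each column as K = Σ(ρt)_known − 3.35 × (depth of known layers): K_A = 0 − 3.35×0 = 0; K_B = 102324.586 − 3.35×(165.5 + 36412.3) = −20211.044.
Balance: K_A − x×(3.35 − 2.71) = K_B, so x = (K_A − K_B)/(3.35 − 2.71) = 20211/0.64 = 31600 m.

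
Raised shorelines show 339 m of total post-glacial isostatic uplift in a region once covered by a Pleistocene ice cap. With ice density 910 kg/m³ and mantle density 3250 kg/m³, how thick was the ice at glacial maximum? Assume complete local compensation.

1210 m

u = t ρ_ice/ρ_m → t = u ρ_m/ρ_ice = 339 m × 3250/910 = 1210 m.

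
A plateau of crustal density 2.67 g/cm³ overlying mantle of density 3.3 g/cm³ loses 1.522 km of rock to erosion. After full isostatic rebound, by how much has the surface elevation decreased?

0.291 km

Rebound u = e ρ_c/ρ_m = 1.522 km × 2.67/3.3 = 1.231 km.
Net surface drop = e − u = 1.522 km − 1.231 km = e (ρ_m − ρ_c)/ρ_m = 0.291 km.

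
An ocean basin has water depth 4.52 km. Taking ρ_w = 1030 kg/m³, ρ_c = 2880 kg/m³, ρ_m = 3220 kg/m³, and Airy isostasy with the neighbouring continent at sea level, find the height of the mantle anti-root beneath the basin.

Balancing pressure at the compensation depth: replacing crust with seawater at the top is compensated by replacing crust with mantle at the base: d (ρ_c − ρ_w) = a (ρ_m − ρ_c).
a = d (ρ_c − ρ_w)/(ρ_m − ρ_c) = 4.52 km × 1850/340 = 24.6 km.

24.6 km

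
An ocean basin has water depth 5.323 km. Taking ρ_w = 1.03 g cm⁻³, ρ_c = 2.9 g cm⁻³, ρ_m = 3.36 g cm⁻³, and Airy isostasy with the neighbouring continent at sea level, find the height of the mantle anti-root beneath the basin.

In Airy isostatic equilibrium: replacing crust with seawater at the top is compensated by replacing crust with mantle at the base: d (ρ_c − ρ_w) = a (ρ_m − ρ_c).
a = d (ρ_c − ρ_w)/(ρ_m − ρ_c) = 5.323 km × 1.87/0.46 = 21.6 km.

21.6 km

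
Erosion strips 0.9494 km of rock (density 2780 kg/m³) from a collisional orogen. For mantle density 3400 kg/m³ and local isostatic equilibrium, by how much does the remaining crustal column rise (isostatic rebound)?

Unloading: uplift u = e ρ_c/ρ_m = 0.9494 km × 2780/3400 = 0.776 km.

0.776 km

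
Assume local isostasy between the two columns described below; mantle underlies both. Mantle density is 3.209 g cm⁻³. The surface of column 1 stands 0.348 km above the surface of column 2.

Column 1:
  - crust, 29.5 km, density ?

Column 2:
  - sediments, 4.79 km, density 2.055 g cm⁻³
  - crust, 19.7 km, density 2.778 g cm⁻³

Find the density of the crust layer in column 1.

2.7 g cm⁻³

Take the compensation level at the base of the deeper column (depth z_c below the surface of column 1) and equate Σ ρ_i t_i down to z_c; mantle fills any gap and the z_c terms cancel.
Column 1: 29.5×ρ + (z_c − 29.5)×3.209
Column 2: 0.348×0 + 4.79×2.055 + 19.7×2.778 + (z_c − 0.348 − 24.49)×3.209
The z_c×3.209 term appears on both sides and cancels. Collect the known terms of each column as K = Σ(ρt)_known − 3.209 × (depth of known layers): K_1 = 0 − 3.209×29.5 = −94.6655; K_2 = 64.57005 − 3.209×(0.348 + 24.49) = −15.135092.
Balance: K_1 + 29.5×ρ = K_2, so ρ = (K_2 − K_1)/29.5 = 79.5304/29.5 = 2.7 g cm⁻³.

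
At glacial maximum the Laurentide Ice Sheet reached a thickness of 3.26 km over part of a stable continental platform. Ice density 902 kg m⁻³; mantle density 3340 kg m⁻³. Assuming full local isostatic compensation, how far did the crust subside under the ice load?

0.88 km

By Archimedes' principle applied to the lithosphere: the ice load ρ_ice t is balanced by mantle displaced below, ρ_m s.
s = t ρ_ice / ρ_m = 3.26 km × 902/3340 = 0.88 km.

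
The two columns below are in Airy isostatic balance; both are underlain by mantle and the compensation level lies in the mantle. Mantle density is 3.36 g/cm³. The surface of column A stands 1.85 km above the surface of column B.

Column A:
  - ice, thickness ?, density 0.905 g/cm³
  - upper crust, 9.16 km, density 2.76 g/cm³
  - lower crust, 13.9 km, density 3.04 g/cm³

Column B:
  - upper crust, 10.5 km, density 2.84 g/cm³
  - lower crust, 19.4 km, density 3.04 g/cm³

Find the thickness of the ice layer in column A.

Take the compensation level at the base of the deeper column (depth z_c below the surface of column A) and equate Σ ρ_i t_i down to z_c; mantle fills any gap and the z_c terms cancel.
Column A: x×0.905 + 9.16×2.76 + 13.9×3.04 + (z_c − 23.06 − x)×3.36
Column B: 1.85×0 + 10.5×2.84 + 19.4×3.04 + (z_c − 1.85 − 29.9)×3.36
The z_c×3.36 term appears on both sides and cancels. Collect the known terms of each column as K = Σ(ρt)_known − 3.36 × (depth of known layers): K_A = 67.5376 − 3.36×23.06 = −9.944; K_B = 88.796 − 3.36×(1.85 + 29.9) = −17.884.
Balance: K_A − x×(3.36 − 0.905) = K_B, so x = (K_A − K_B)/(3.36 − 0.905) = 7.94/2.455 = 3.23 km.

3.23 km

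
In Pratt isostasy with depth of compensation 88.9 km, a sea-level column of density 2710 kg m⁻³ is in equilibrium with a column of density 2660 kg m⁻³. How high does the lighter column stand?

ρ_ref D = ρ (D + h) → h = D (ρ_ref − ρ)/ρ.
h = 88.9 km × (2710 − 2660)/2660 = 1.67 km.

1.67 km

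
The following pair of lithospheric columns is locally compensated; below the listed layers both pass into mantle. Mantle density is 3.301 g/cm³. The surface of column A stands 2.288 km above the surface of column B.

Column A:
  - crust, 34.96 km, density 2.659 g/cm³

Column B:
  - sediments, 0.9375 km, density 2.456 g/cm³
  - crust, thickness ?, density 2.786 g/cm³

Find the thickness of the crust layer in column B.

27.4 km

Take the compensation level at the base of the deeper column (depth z_c below the surface of column A) and equate Σ ρ_i t_i down to z_c; mantle fills any gap and the z_c terms cancel.
Column A: 34.96×2.659 + (z_c − 34.96)×3.301
Column B: 2.288×0 + 0.9375×2.456 + x×2.786 + (z_c − 2.288 − 0.9375 − x)×3.301
The z_c×3.301 term appears on both sides and cancels. Collect the known terms of each column as K = Σ(ρt)_known − 3.301 × (depth of known layers): K_A = 92.95864 − 3.301×34.96 = −22.44432; K_B = 2.3025 − 3.301×(2.288 + 0.9375) = −8.3448755.
Balance: K_A = K_B − x×(3.301 − 2.786), so x = (K_B − K_A)/(3.301 − 2.786) = 14.0994/0.515 = 27.4 km.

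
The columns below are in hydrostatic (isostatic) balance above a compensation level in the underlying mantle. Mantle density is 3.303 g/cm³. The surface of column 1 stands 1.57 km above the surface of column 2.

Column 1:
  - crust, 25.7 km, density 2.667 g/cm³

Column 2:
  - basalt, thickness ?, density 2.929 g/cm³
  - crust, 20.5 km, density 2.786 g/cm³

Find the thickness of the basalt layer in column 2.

1.5 km

Take the compensation level at the base of the deeper column (depth z_c below the surface of column 1) and equate Σ ρ_i t_i down to z_c; mantle fills any gap and the z_c terms cancel.
Column 1: 25.7×2.667 + (z_c − 25.7)×3.303
Column 2: 1.57×0 + x×2.929 + 20.5×2.786 + (z_c − 1.57 − 20.5 − x)×3.303
The z_c×3.303 term appears on both sides and cancels. Collect the known terms of each column as K = Σ(ρt)_known − 3.303 × (depth of known layers): K_1 = 68.5419 − 3.303×25.7 = −16.3452; K_2 = 57.113 − 3.303×(1.57 + 20.5) = −15.78421.
Balance: K_1 = K_2 − x×(3.303 − 2.929), so x = (K_2 − K_1)/(3.303 − 2.929) = 0.56099/0.374 = 1.5 km.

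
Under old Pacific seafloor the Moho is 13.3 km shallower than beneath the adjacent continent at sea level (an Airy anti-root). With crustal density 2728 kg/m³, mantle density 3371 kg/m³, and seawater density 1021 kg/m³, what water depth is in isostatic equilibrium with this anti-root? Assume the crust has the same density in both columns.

Replacing a thickness d of crust by seawater at the top must be balanced by replacing crust with mantle at the base: d (ρ_c − ρ_w) = a (ρ_m − ρ_c).
d = a (ρ_m − ρ_c)/(ρ_c − ρ_w) = 13.3 km × 643/1707 = 5.01 km.

5.01 km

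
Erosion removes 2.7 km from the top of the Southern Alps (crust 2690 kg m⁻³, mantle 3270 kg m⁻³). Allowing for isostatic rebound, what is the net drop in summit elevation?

Rebound u = e ρ_c/ρ_m = 2.7 km × 2690/3270 = 2.221 km.
Net surface drop = e − u = 2.7 km − 2.221 km = e (ρ_m − ρ_c)/ρ_m = 0.479 km.

0.479 km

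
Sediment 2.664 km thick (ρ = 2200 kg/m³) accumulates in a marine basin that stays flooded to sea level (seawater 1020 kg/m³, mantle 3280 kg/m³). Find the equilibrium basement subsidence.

Submarine loading: the sediment displaces seawater, and the subsidence is in turn flooded, so s (ρ_m − ρ_w) = t (ρ_sed − ρ_w).
s = 2.664 km × (2200 − 1020) / (3280 − 1020) = 1.39 km.

1.39 km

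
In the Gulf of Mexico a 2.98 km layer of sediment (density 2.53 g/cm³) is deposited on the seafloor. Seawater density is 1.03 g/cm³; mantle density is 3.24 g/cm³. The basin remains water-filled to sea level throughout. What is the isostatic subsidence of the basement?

2.02 km

Submarine loading: the sediment displaces seawater, and the subsidence is in turn flooded, so s (ρ_m − ρ_w) = t (ρ_sed − ρ_w).
s = 2.98 km × (2.53 − 1.03) / (3.24 − 1.03) = 2.02 km.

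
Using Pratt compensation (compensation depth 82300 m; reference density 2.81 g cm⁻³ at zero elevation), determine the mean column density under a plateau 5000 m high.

2.65 g cm⁻³

Pratt balance: ρ_ref D = ρ (D + h).
ρ = ρ_ref D/(D + h) = 2.81 × 82300 m/(82300 m + 5000 m) = 2.65 g cm⁻³.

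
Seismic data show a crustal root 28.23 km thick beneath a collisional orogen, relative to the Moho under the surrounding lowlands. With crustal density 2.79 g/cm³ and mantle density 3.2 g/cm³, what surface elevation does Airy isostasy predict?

By Archimedes' principle applied to the lithosphere: ρ_c h = (ρ_m − ρ_c) r.
h = r (ρ_m − ρ_c) / ρ_c = 28.23 km × (3.2 − 2.79) / 2.79 = 4.15 km.

4.15 km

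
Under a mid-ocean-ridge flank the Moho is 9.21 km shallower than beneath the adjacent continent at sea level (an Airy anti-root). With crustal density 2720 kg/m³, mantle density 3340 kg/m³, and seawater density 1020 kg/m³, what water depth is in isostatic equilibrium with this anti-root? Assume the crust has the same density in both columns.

3.36 km

Replacing a thickness d of crust by seawater at the top must be balanced by replacing crust with mantle at the base: d (ρ_c − ρ_w) = a (ρ_m − ρ_c).
d = a (ρ_m − ρ_c)/(ρ_c − ρ_w) = 9.21 km × 620/1700 = 3.36 km.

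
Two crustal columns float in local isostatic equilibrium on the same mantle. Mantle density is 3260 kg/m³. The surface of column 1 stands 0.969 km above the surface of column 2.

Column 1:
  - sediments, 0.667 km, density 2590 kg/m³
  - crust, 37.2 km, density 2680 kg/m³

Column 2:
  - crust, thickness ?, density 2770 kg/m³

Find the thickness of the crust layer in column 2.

38.5 km

Take the compensation level at the base of the deeper column (depth z_c below the surface of column 1) and equate Σ ρ_i t_i down to z_c; mantle fills any gap and the z_c terms cancel.
Column 1: 0.667×2590 + 37.2×2680 + (z_c − 37.867)×3260
Column 2: 0.969×0 + x×2770 + (z_c − 0.969 − 0 − x)×3260
The z_c×3260 term appears on both sides and cancels. Collect the known terms of each column as K = Σ(ρt)_known − 3260 × (depth of known layers): K_1 = 101423.53 − 3260×37.867 = −22022.89; K_2 = 0 − 3260×(0.969 + 0) = −3158.94.
Balance: K_1 = K_2 − x×(3260 − 2770), so x = (K_2 − K_1)/(3260 − 2770) = 18864/490 = 38.5 km.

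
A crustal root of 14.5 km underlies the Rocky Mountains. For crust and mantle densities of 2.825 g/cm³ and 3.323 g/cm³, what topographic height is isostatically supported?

2.56 km

By Archimedes' principle applied to the lithosphere: ρ_c h = (ρ_m − ρ_c) r.
h = r (ρ_m − ρ_c) / ρ_c = 14.5 km × (3.323 − 2.825) / 2.825 = 2.56 km.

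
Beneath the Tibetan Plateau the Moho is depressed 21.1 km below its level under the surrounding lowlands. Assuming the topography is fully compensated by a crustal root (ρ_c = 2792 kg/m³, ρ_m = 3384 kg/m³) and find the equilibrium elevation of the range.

4.47 km

Balancing pressure at the compensation depth: ρ_c h = (ρ_m − ρ_c) r.
h = r (ρ_m − ρ_c) / ρ_c = 21.1 km × (3384 − 2792) / 2792 = 4.47 km.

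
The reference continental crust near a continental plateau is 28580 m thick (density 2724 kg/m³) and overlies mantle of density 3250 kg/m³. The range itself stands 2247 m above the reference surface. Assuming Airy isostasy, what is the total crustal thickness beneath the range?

Root depth r = h ρ_c / (ρ_m − ρ_c) = 2247 m × 2724 / 526 = 11640 m.
Total thickness = T + h + r = 28580 m + 2247 m + 11640 m = 42500 m.

42500 m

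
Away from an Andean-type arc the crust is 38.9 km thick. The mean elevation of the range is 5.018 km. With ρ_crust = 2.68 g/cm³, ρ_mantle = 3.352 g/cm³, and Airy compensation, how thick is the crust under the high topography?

Root depth r = h ρ_c / (ρ_m − ρ_c) = 5.018 km × 2.68 / 0.672 = 20.01 km.
Total thickness = T + h + r = 38.9 km + 5.018 km + 20.01 km = 63.9 km.

63.9 km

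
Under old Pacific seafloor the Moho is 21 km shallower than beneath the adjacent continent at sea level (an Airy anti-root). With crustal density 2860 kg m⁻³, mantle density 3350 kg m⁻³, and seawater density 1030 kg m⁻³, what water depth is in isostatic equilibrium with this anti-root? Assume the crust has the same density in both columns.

5.62 km

Replacing a thickness d of crust by seawater at the top must be balanced by replacing crust with mantle at the base: d (ρ_c − ρ_w) = a (ρ_m − ρ_c).
d = a (ρ_m − ρ_c)/(ρ_c − ρ_w) = 21 km × 490/1830 = 5.62 km.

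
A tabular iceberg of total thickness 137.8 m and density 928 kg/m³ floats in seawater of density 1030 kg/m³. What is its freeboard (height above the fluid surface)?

Floating equilibrium: submerged depth d = t ρ_obj/ρ_fluid = 137.8 m × 928/1030 = 124.2 m.
Freeboard = t − d = 137.8 m − 124.2 m = 13.6 m.

13.6 m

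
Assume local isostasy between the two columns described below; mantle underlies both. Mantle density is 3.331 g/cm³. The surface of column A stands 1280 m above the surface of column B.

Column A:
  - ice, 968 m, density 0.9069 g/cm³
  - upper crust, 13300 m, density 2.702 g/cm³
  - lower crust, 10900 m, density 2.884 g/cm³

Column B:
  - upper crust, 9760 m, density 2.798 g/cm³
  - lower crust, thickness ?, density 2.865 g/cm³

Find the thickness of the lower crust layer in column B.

Take the compensation level at the base of the deeper column (depth z_c below the surface of column A) and equate Σ ρ_i t_i down to z_c; mantle fills any gap and the z_c terms cancel.
Column A: 968×0.9069 + 13300×2.702 + 10900×2.884 + (z_c − 25168)×3.331
Column B: 1280×0 + 9760×2.798 + x×2.865 + (z_c − 1280 − 9760 − x)×3.331
The z_c×3.331 term appears on both sides and cancels. Collect the known terms of each column as K = Σ(ρt)_known − 3.331 × (depth of known layers): K_A = 68250.0792 − 3.331×25168 = −15584.5288; K_B = 27308.48 − 3.331×(1280 + 9760) = −9465.76.
Balance: K_A = K_B − x×(3.331 − 2.865), so x = (K_B − K_A)/(3.331 − 2.865) = 6118.77/0.466 = 13100 m.

13100 m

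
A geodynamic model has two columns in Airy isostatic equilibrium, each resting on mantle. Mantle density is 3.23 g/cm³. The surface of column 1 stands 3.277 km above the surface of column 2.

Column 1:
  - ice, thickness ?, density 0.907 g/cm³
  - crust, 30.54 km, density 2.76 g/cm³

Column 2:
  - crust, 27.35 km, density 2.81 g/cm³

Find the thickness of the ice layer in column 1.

3.32 km

Take the compensation level at the base of the deeper column (depth z_c below the surface of column 1) and equate Σ ρ_i t_i down to z_c; mantle fills any gap and the z_c terms cancel.
Column 1: x×0.907 + 30.54×2.76 + (z_c − 30.54 − x)×3.23
Column 2: 3.277×0 + 27.35×2.81 + (z_c − 3.277 − 27.35)×3.23
The z_c×3.23 term appears on both sides and cancels. Collect the known terms of each column as K = Σ(ρt)_known − 3.23 × (depth of known layers): K_1 = 84.2904 − 3.23×30.54 = −14.3538; K_2 = 76.8535 − 3.23×(3.277 + 27.35) = −22.07171.
Balance: K_1 − x×(3.23 − 0.907) = K_2, so x = (K_1 − K_2)/(3.23 − 0.907) = 7.71791/2.323 = 3.32 km.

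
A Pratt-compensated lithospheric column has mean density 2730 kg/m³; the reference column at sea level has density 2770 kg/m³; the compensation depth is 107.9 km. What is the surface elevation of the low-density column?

ρ_ref D = ρ (D + h) → h = D (ρ_ref − ρ)/ρ.
h = 107.9 km × (2770 − 2730)/2730 = 1.58 km.

1.58 km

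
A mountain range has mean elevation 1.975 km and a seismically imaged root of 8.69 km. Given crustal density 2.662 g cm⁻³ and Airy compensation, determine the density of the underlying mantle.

3.27 g cm⁻³

Airy balance: ρ_c h = (ρ_m − ρ_c) r → ρ_m = ρ_c (1 + h/r).
ρ_m = 2.662 × (1 + 1.975 km/8.69 km) = 3.27 g cm⁻³.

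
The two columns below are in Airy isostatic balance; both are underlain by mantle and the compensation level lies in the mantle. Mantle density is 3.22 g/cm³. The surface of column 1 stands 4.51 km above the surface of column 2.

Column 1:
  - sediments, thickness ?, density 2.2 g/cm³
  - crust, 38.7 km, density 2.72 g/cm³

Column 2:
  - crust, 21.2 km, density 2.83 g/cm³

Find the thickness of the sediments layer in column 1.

3.37 km

Take the compensation level at the base of the deeper column (depth z_c below the surface of column 1) and equate Σ ρ_i t_i down to z_c; mantle fills any gap and the z_c terms cancel.
Column 1: x×2.2 + 38.7×2.72 + (z_c − 38.7 − x)×3.22
Column 2: 4.51×0 + 21.2×2.83 + (z_c − 4.51 − 21.2)×3.22
The z_c×3.22 term appears on both sides and cancels. Collect the known terms of each column as K = Σ(ρt)_known − 3.22 × (depth of known layers): K_1 = 105.264 − 3.22×38.7 = −19.35; K_2 = 59.996 − 3.22×(4.51 + 21.2) = −22.7902.
Balance: K_1 − x×(3.22 − 2.2) = K_2, so x = (K_1 − K_2)/(3.22 − 2.2) = 3.4402/1.02 = 3.37 km.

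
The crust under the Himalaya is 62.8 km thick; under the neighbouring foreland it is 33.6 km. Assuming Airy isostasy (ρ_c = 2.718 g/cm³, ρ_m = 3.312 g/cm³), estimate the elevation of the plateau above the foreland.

5.24 km

Excess crust Δ = 62.8 km − 33.6 km = 29.2 km, split between elevation h and root r with h + r = Δ.
Airy balance ρ_c h = (ρ_m − ρ_c) r gives r = h ρ_c/(ρ_m − ρ_c), so h (1 + ρ_c/(ρ_m − ρ_c)) = Δ, i.e. h = Δ (ρ_m − ρ_c)/ρ_m.
h = 29.2 km × 0.594/3.312 = 5.24 km.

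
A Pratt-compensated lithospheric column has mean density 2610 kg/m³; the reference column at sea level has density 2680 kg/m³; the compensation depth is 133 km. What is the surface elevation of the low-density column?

ρ_ref D = ρ (D + h) → h = D (ρ_ref − ρ)/ρ.
h = 133 km × (2680 − 2610)/2610 = 3.57 km.

3.57 km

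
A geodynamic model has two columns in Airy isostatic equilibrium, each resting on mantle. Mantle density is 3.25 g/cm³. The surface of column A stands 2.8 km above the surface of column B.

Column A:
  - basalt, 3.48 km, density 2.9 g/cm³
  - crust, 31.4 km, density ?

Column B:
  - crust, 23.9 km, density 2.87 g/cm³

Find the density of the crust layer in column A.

Take the compensation level at the base of the deeper column (depth z_c below the surface of column A) and equate Σ ρ_i t_i down to z_c; mantle fills any gap and the z_c terms cancel.
Column A: 3.48×2.9 + 31.4×ρ + (z_c − 34.88)×3.25
Column B: 2.8×0 + 23.9×2.87 + (z_c − 2.8 − 23.9)×3.25
The z_c×3.25 term appears on both sides and cancels. Collect the known terms of each column as K = Σ(ρt)_known − 3.25 × (depth of known layers): K_A = 10.092 − 3.25×34.88 = −103.268; K_B = 68.593 − 3.25×(2.8 + 23.9) = −18.182.
Balance: K_A + 31.4×ρ = K_B, so ρ = (K_B − K_A)/31.4 = 85.086/31.4 = 2.71 g/cm³.

2.71 g/cm³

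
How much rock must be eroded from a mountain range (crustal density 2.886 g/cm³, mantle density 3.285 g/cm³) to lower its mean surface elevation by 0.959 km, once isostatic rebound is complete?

7.9 km

Net drop Δ = e − u = e − e ρ_c/ρ_m = e (ρ_m − ρ_c)/ρ_m.
e = Δ ρ_m/(ρ_m − ρ_c) = 0.959 km × 3.285/0.399 = 7.9 km.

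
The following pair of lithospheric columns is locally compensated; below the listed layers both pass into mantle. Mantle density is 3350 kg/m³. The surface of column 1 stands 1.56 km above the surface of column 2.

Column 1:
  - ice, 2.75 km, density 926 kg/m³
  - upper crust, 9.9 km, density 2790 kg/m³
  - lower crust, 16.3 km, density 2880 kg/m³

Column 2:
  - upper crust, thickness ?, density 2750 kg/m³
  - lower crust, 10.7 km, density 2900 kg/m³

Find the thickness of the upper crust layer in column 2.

Take the compensation level at the base of the deeper column (depth z_c below the surface of column 1) and equate Σ ρ_i t_i down to z_c; mantle fills any gap and the z_c terms cancel.
Column 1: 2.75×926 + 9.9×2790 + 16.3×2880 + (z_c − 28.95)×3350
Column 2: 1.56×0 + x×2750 + 10.7×2900 + (z_c − 1.56 − 10.7 − x)×3350
The z_c×3350 term appears on both sides and cancels. Collect the known terms of each column as K = Σ(ρt)_known − 3350 × (depth of known layers): K_1 = 77111.5 − 3350×28.95 = −19871; K_2 = 31030 − 3350×(1.56 + 10.7) = −10041.
Balance: K_1 = K_2 − x×(3350 − 2750), so x = (K_2 − K_1)/(3350 − 2750) = 9830/600 = 16.4 km.

16.4 km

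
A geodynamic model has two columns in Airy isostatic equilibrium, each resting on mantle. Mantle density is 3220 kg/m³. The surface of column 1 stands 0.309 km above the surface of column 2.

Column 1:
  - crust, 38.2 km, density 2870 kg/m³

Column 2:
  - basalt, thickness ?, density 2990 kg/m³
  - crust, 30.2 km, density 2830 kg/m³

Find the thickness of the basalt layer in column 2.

2.6 km

Take the compensation level at the base of the deeper column (depth z_c below the surface of column 1) and equate Σ ρ_i t_i down to z_c; mantle fills any gap and the z_c terms cancel.
Column 1: 38.2×2870 + (z_c − 38.2)×3220
Column 2: 0.309×0 + x×2990 + 30.2×2830 + (z_c − 0.309 − 30.2 − x)×3220
The z_c×3220 term appears on both sides and cancels. Collect the known terms of each column as K = Σ(ρt)_known − 3220 × (depth of known layers): K_1 = 109634 − 3220×38.2 = −13370; K_2 = 85466 − 3220×(0.309 + 30.2) = −12772.98.
Balance: K_1 = K_2 − x×(3220 − 2990), so x = (K_2 − K_1)/(3220 − 2990) = 597.02/230 = 2.6 km.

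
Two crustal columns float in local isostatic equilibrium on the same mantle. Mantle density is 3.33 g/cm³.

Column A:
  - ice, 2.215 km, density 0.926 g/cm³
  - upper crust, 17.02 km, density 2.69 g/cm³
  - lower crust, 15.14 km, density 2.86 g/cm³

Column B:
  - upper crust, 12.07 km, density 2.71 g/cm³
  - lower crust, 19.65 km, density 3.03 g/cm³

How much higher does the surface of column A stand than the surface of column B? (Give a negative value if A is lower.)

For any compensation level in the mantle, the mantle terms cancel and isostasy reduces to e = (Σt_A − Σt_B) − (Σ(ρt)_A − Σ(ρt)_B) / ρ_m.
Σt_A = 34.375 km; Σt_B = 31.72 km; Σ(ρt)_A = 91.13529; Σ(ρt)_B = 92.2492 (in km·g/cm³).
e = (34.375 − 31.72) − (91.13529 − 92.2492) / 3.33 = 2.99 km.

2.99 km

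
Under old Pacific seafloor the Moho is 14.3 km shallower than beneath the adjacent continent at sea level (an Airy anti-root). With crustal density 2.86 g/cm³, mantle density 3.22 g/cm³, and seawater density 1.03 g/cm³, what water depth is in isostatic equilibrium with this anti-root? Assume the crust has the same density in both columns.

2.81 km

Replacing a thickness d of crust by seawater at the top must be balanced by replacing crust with mantle at the base: d (ρ_c − ρ_w) = a (ρ_m − ρ_c).
d = a (ρ_m − ρ_c)/(ρ_c − ρ_w) = 14.3 km × 0.36/1.83 = 2.81 km.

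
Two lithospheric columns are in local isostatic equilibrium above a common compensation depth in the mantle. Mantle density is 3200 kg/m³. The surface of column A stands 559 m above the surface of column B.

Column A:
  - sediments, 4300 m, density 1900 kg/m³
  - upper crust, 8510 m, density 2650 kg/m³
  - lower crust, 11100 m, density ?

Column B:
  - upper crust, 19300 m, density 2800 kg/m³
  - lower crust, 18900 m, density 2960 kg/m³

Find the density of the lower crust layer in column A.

Take the compensation level at the base of the deeper column (depth z_c below the surface of column A) and equate Σ ρ_i t_i down to z_c; mantle fills any gap and the z_c terms cancel.
Column A: 4300×1900 + 8510×2650 + 11100×ρ + (z_c − 23910)×3200
Column B: 559×0 + 19300×2800 + 18900×2960 + (z_c − 559 − 38200)×3200
The z_c×3200 term appears on both sides and cancels. Collect the known terms of each column as K = Σ(ρt)_known − 3200 × (depth of known layers): K_A = 30721500 − 3200×23910 = −45790500; K_B = 109984000 − 3200×(559 + 38200) = −14044800.
Balance: K_A + 11100×ρ = K_B, so ρ = (K_B − K_A)/11100 = 31745700/11100 = 2860 kg/m³.

2860 kg/m³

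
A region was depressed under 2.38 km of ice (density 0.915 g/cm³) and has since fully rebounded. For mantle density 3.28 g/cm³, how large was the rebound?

Removing the load lets mantle flow back in; uplift u satisfies ρ_ice t = ρ_m u.
u = t ρ_ice/ρ_m = 2.38 km × 0.915/3.28 = 0.664 km.

0.664 km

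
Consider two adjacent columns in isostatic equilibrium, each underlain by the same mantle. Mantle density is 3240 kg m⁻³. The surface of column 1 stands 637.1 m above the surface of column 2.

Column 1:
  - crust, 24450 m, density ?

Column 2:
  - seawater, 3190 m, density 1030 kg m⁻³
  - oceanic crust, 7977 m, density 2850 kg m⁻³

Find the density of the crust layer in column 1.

2740 kg m⁻³

Take the compensation level at the base of the deeper column (depth z_c below the surface of column 1) and equate Σ ρ_i t_i down to z_c; mantle fills any gap and the z_c terms cancel.
Column 1: 24450×ρ + (z_c − 24450)×3240
Column 2: 637.1×0 + 3190×1030 + 7977×2850 + (z_c − 637.1 − 11167)×3240
The z_c×3240 term appears on both sides and cancels. Collect the known terms of each column as K = Σ(ρt)_known − 3240 × (depth of known layers): K_1 = 0 − 3240×24450 = −79218000; K_2 = 26020150 − 3240×(637.1 + 11167) = −12225134.
Balance: K_1 + 24450×ρ = K_2, so ρ = (K_2 − K_1)/24450 = 66992900/24450 = 2740 kg m⁻³.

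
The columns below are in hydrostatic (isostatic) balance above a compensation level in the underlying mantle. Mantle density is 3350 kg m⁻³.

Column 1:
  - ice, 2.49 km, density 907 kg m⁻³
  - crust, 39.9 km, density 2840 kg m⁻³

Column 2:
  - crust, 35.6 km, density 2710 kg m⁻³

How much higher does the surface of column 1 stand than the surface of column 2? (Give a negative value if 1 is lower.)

1.09 km

For any compensation level in the mantle, the mantle terms cancel and isostasy reduces to e = (Σt_1 − Σt_2) − (Σ(ρt)_1 − Σ(ρt)_2) / ρ_m.
Σt_1 = 42.39 km; Σt_2 = 35.6 km; Σ(ρt)_1 = 115574.43; Σ(ρt)_2 = 96476 (in km·kg m⁻³).
e = (42.39 − 35.6) − (115574.43 − 96476) / 3350 = 1.09 km.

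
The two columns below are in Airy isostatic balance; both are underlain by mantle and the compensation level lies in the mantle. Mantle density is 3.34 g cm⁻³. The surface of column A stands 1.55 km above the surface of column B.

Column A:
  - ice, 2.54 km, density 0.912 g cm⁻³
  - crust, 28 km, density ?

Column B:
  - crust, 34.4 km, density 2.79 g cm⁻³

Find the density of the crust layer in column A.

Take the compensation level at the base of the deeper column (depth z_c below the surface of column A) and equate Σ ρ_i t_i down to z_c; mantle fills any gap and the z_c terms cancel.
Column A: 2.54×0.912 + 28×ρ + (z_c − 30.54)×3.34
Column B: 1.55×0 + 34.4×2.79 + (z_c − 1.55 − 34.4)×3.34
The z_c×3.34 term appears on both sides and cancels. Collect the known terms of each column as K = Σ(ρt)_known − 3.34 × (depth of known layers): K_A = 2.31648 − 3.34×30.54 = −99.68712; K_B = 95.976 − 3.34×(1.55 + 34.4) = −24.097.
Balance: K_A + 28×ρ = K_B, so ρ = (K_B − K_A)/28 = 75.5901/28 = 2.7 g cm⁻³.

2.7 g cm⁻³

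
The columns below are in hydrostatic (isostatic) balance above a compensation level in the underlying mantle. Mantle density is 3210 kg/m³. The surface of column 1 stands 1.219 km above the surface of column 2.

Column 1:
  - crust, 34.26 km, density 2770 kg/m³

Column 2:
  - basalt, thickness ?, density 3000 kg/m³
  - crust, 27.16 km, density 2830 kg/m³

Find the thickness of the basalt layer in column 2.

Take the compensation level at the base of the deeper column (depth z_c below the surface of column 1) and equate Σ ρ_i t_i down to z_c; mantle fills any gap and the z_c terms cancel.
Column 1: 34.26×2770 + (z_c − 34.26)×3210
Column 2: 1.219×0 + x×3000 + 27.16×2830 + (z_c − 1.219 − 27.16 − x)×3210
The z_c×3210 term appears on both sides and cancels. Collect the known terms of each column as K = Σ(ρt)_known − 3210 × (depth of known layers): K_1 = 94900.2 − 3210×34.26 = −15074.4; K_2 = 76862.8 − 3210×(1.219 + 27.16) = −14233.79.
Balance: K_1 = K_2 − x×(3210 − 3000), so x = (K_2 − K_1)/(3210 − 3000) = 840.61/210 = 4 km.

4 km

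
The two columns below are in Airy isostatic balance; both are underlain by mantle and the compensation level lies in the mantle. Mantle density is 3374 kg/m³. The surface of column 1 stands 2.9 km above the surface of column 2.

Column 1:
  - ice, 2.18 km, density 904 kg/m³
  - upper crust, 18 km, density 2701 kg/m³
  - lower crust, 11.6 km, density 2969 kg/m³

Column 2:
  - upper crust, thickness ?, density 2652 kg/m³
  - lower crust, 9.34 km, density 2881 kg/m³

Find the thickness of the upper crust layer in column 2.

10.8 km

Take the compensation level at the base of the deeper column (depth z_c below the surface of column 1) and equate Σ ρ_i t_i down to z_c; mantle fills any gap and the z_c terms cancel.
Column 1: 2.18×904 + 18×2701 + 11.6×2969 + (z_c − 31.78)×3374
Column 2: 2.9×0 + x×2652 + 9.34×2881 + (z_c − 2.9 − 9.34 − x)×3374
The z_c×3374 term appears on both sides and cancels. Collect the known terms of each column as K = Σ(ρt)_known − 3374 × (depth of known layers): K_1 = 85029.12 − 3374×31.78 = −22196.6; K_2 = 26908.54 − 3374×(2.9 + 9.34) = −14389.22.
Balance: K_1 = K_2 − x×(3374 − 2652), so x = (K_2 − K_1)/(3374 − 2652) = 7807.38/722 = 10.8 km.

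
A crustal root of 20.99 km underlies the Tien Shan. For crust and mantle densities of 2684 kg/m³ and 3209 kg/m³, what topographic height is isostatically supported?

4.11 km

Balancing pressure at the compensation depth: ρ_c h = (ρ_m − ρ_c) r.
h = r (ρ_m − ρ_c) / ρ_c = 20.99 km × (3209 − 2684) / 2684 = 4.11 km.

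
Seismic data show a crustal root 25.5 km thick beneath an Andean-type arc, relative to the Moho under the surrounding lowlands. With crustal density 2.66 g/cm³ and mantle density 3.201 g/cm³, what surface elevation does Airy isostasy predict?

Balancing pressure at the compensation depth: ρ_c h = (ρ_m − ρ_c) r.
h = r (ρ_m − ρ_c) / ρ_c = 25.5 km × (3.201 − 2.66) / 2.66 = 5.19 km.

5.19 km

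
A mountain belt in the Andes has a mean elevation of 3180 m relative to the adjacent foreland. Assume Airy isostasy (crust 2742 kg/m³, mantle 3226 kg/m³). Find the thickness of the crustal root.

Equating mass per unit area of the two columns: the weight of the topography is balanced by the buoyancy of the root, ρ_c h = (ρ_m − ρ_c) r.
r = h · ρ_c / (ρ_m − ρ_c) = 3180 m × 2742 / (3226 − 2742) = 18000 m.

18000 m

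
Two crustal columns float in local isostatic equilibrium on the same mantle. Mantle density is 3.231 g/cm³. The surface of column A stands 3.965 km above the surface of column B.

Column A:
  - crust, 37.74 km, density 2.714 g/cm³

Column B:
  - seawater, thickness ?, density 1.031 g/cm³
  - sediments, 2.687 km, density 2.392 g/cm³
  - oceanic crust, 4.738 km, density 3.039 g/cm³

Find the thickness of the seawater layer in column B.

1.61 km

Take the compensation level at the base of the deeper column (depth z_c below the surface of column A) and equate Σ ρ_i t_i down to z_c; mantle fills any gap and the z_c terms cancel.
Column A: 37.74×2.714 + (z_c − 37.74)×3.231
Column B: 3.965×0 + x×1.031 + 2.687×2.392 + 4.738×3.039 + (z_c − 3.965 − 7.425 − x)×3.231
The z_c×3.231 term appears on both sides and cancels. Collect the known terms of each column as K = Σ(ρt)_known − 3.231 × (depth of known layers): K_A = 102.42636 − 3.231×37.74 = −19.51158; K_B = 20.826086 − 3.231×(3.965 + 7.425) = −15.975004.
Balance: K_A = K_B − x×(3.231 − 1.031), so x = (K_B − K_A)/(3.231 − 1.031) = 3.53658/2.2 = 1.61 km.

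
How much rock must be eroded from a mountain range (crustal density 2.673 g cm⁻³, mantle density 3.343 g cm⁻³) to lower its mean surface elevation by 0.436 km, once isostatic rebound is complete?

Net drop Δ = e − u = e − e ρ_c/ρ_m = e (ρ_m − ρ_c)/ρ_m.
e = Δ ρ_m/(ρ_m − ρ_c) = 0.436 km × 3.343/0.67 = 2.18 km.

2.18 km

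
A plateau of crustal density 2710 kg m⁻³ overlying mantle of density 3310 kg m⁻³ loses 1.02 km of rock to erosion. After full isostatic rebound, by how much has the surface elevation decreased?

Rebound u = e ρ_c/ρ_m = 1.02 km × 2710/3310 = 0.8351 km.
Net surface drop = e − u = 1.02 km − 0.8351 km = e (ρ_m − ρ_c)/ρ_m = 0.185 km.

0.185 km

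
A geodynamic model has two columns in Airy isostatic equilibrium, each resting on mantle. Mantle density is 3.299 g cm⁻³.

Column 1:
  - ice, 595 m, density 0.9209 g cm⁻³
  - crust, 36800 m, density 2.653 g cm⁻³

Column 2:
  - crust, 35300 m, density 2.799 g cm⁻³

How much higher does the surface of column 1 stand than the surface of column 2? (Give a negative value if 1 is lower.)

For any compensation level in the mantle, the mantle terms cancel and isostasy reduces to e = (Σt_1 − Σt_2) − (Σ(ρt)_1 − Σ(ρt)_2) / ρ_m.
Σt_1 = 37395 m; Σt_2 = 35300 m; Σ(ρt)_1 = 98178.3355; Σ(ρt)_2 = 98804.7 (in m·g cm⁻³).
e = (37395 − 35300) − (98178.3355 − 98804.7) / 3.299 = 2280 m.

2280 m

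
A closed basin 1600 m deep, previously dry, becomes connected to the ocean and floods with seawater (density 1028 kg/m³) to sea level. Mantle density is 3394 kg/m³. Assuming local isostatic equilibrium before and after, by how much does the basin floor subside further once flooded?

695 m

After flooding the water column is d + s deep. Its weight must equal the weight of mantle displaced by the extra subsidence s: (d + s) ρ_w = s ρ_m.
s = d ρ_w / (ρ_m − ρ_w) = 1600 m × 1028/(3394 − 1028) = 695 m.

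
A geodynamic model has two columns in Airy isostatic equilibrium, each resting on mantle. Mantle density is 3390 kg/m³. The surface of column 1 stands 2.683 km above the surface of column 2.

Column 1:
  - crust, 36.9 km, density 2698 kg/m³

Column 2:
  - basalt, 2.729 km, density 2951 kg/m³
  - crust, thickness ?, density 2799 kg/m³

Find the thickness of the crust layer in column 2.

Take the compensation level at the base of the deeper column (depth z_c below the surface of column 1) and equate Σ ρ_i t_i down to z_c; mantle fills any gap and the z_c terms cancel.
Column 1: 36.9×2698 + (z_c − 36.9)×3390
Column 2: 2.683×0 + 2.729×2951 + x×2799 + (z_c − 2.683 − 2.729 − x)×3390
The z_c×3390 term appears on both sides and cancels. Collect the known terms of each column as K = Σ(ρt)_known − 3390 × (depth of known layers): K_1 = 99556.2 − 3390×36.9 = −25534.8; K_2 = 8053.279 − 3390×(2.683 + 2.729) = −10293.401.
Balance: K_1 = K_2 − x×(3390 − 2799), so x = (K_2 − K_1)/(3390 − 2799) = 15241.4/591 = 25.8 km.

25.8 km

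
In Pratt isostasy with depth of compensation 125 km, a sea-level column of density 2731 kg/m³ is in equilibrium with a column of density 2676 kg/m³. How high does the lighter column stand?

2.57 km

ρ_ref D = ρ (D + h) → h = D (ρ_ref − ρ)/ρ.
h = 125 km × (2731 − 2676)/2676 = 2.57 km.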